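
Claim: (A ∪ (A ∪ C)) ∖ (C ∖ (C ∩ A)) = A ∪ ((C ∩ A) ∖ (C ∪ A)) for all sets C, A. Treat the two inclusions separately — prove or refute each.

Both inclusions hold; the sets are equal.

Forward inclusion. Let x ∈ (A ∪ (A ∪ C)) ∖ (C ∖ (C ∩ A)). Then either x ∈ A and x ∉ C; or x ∈ C ∩ A. In each case x ∈ A ∪ ((C ∩ A) ∖ (C ∪ A)), so (A ∪ (A ∪ C)) ∖ (C ∖ (C ∩ A)) ⊆ A ∪ ((C ∩ A) ∖ (C ∪ A)).

Reverse inclusion. Let x ∈ A ∪ ((C ∩ A) ∖ (C ∪ A)). Then either x ∈ A and x ∉ C; or x ∈ C ∩ A. In each case x ∈ (A ∪ (A ∪ C)) ∖ (C ∖ (C ∩ A)), so A ∪ ((C ∩ A) ∖ (C ∪ A)) ⊆ (A ∪ (A ∪ C)) ∖ (C ∖ (C ∩ A)).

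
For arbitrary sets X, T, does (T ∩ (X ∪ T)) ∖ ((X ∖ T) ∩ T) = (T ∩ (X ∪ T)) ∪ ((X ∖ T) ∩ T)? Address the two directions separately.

Both inclusions hold.

(⊆) Let x ∈ (T ∩ (X ∪ T)) ∖ ((X ∖ T) ∩ T). Then either x ∈ T and x ∉ X; or x ∈ X ∩ T. In each case x ∈ (T ∩ (X ∪ T)) ∪ ((X ∖ T) ∩ T), so (T ∩ (X ∪ T)) ∖ ((X ∖ T) ∩ T) ⊆ (T ∩ (X ∪ T)) ∪ ((X ∖ T) ∩ T).

(⊇) Let x ∈ (T ∩ (X ∪ T)) ∪ ((X ∖ T) ∩ T). Then either x ∈ T and x ∉ X; or x ∈ X ∩ T. In each case x ∈ (T ∩ (X ∪ T)) ∖ ((X ∖ T) ∩ T), so (T ∩ (X ∪ T)) ∪ ((X ∖ T) ∩ T) ⊆ (T ∩ (X ∪ T)) ∖ ((X ∖ T) ∩ T).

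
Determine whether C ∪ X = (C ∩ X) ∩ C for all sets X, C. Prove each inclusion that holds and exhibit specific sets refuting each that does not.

The sets are not equal: only the reverse inclusion holds.

(⊇) Let x ∈ (C ∩ X) ∩ C. Then x ∈ X ∩ C, from which x ∈ C ∪ X.

(⊆) This inclusion fails. Take X = {1}, C = ∅; then 1 ∈ C ∪ X but 1 ∉ (C ∩ X) ∩ C.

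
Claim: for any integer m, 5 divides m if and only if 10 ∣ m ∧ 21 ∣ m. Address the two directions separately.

(→) This fails: take m = 5. Certainly 5 ∣ 5, but 10 ∤ 5.

(←) Suppose 10 ∣ m and 21 ∣ m. Any common multiple of 10 and 21 is a multiple of their lcm; here gcd(10, 21) = 1, so lcm(10, 21) = 10·21 = 210, so 210 ∣ m. Since 5 ∣ 210, it follows that 5 ∣ m.

Only the reverse direction holds.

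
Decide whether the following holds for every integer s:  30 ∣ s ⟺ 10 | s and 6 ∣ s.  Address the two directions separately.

(⟹) If 30 ∣ s, write s = 30q. Since 30 = 3·10, s = 10·(3q), so 10 ∣ s; and since 30 = 5·6, s = 6·(5q), so 6 ∣ s.

(⟸) Suppose 10 ∣ s and 6 ∣ s. Any common multiple of 10 and 6 is a multiple of their lcm; here lcm(10, 6) = 10·6/gcd(10, 6) = 60/2 = 30, so 30 ∣ s.

Both directions hold; the statement is true.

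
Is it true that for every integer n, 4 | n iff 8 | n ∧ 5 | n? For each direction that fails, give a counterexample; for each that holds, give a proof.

The forward direction fails; the converse holds.

Forward direction. This fails: take n = 4. Certainly 4 ∣ 4, but 8 ∤ 4.

Converse. Suppose 8 ∣ n and 5 ∣ n. Any common multiple of 8 and 5 is a multiple of their lcm; here gcd(8, 5) = 1, so lcm(8, 5) = 8·5 = 40, so 40 ∣ n. Since 4 ∣ 40, it follows that 4 ∣ n.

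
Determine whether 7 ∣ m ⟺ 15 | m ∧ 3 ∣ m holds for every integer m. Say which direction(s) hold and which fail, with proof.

Neither direction holds.

(⇒) This fails: take m = 7. Certainly 7 ∣ 7, but 15 ∤ 7.

(⇐) This fails: take m = 15. Both 15 ∣ 15 and 3 ∣ 15, yet 15 is not a multiple of 7 (since 15 = 2·7 + 1), so 7 ∤ 15.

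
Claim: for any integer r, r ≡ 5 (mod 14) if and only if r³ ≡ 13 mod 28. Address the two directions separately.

(⟹) This fails: take r = 19. Then 19 ≡ 5 (mod 14), but 19³ = 6859 ≡ 27 (mod 28), not 13.

(⟸) This fails: take r = 13. Then 13³ = 2197 ≡ 13 (mod 28), yet 13 ≡ 13 (mod 14), not 5.

Both directions fail.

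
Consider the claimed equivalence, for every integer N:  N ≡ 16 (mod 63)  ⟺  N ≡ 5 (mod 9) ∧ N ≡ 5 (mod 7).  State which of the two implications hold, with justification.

(⟹) This fails: N = 16 gives 16 ≡ 16 (mod 63) but 16 ≡ 7 (mod 9), so the conjunction on the right does not hold.

(⟸) This fails: N = 5 satisfies both congruences on the right (5 ≡ 5 mod 9 and 5 ≡ 5 mod 7) yet 5 ≡ 5 (mod 63), not 16.

Neither implication holds.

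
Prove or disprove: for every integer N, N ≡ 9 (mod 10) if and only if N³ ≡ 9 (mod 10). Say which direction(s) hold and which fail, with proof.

Both directions hold; the statement is true.

(⟹) Suppose N ≡ 9 (mod 10). Write N = 10j + 9. Then (10j + 9)³ = 1000j³ + 2700j² + 2430j + 729 = 10(100j³ + 270j² + 243j + 72) + 9, so N³ ≡ 9 (mod 10).

(⟸) Conversely, suppose N³ ≡ 9 (mod 10). The only residue r in {0, …, 9} with r³ ≡ 9 (mod 10) is r = 9, so N ≡ 9 (mod 10).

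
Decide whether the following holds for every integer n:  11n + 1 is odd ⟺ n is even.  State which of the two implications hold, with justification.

[⇐] Suppose n is even; write n = 2j. Then 11n + 1 = 11·(2j) + 1 = 2·11j + 1, which is odd.

[⇒] Suppose 11n + 1 is odd. Since 11 is odd, 11n and n have the same parity, so 11n + 1 ≡ n + 1 (mod 2). As 1 is odd, 11n + 1 is odd exactly when n is even. Thus n is even.

Both implications hold.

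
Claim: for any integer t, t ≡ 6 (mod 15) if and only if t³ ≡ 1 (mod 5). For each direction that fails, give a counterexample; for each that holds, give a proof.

[⇒] Suppose t ≡ 6 (mod 15). Then t³ ≡ 6³ = 216 (mod 15), and since 5 ∣ 15, also t³ ≡ 1 (mod 5).

[⇐] This fails: take t = 1. Then 1³ = 1 ≡ 1 (mod 5), yet 1 ≡ 1 (mod 15), not 6.

(⇒) holds; (⇐) fails.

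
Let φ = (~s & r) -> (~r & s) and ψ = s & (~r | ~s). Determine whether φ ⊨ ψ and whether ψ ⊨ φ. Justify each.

Not equivalent: only (⇐) holds.

(→) This fails. Under r = F, s = F, the left side is true but the right side is false.

(←) Assume the antecedent. If r is true, the antecedent cannot hold. If r is false, (~s & r) -> (~r & s) reduces to true regardless of the other variables. Either way (~s & r) -> (~r & s) holds.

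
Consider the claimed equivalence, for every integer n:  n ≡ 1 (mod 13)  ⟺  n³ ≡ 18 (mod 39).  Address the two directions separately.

Neither direction holds.

[⇒] This fails: take n = 1. Then 1 ≡ 1 (mod 13), but 1³ = 1 ≡ 1 (mod 39), not 18.

[⇐] This fails: take n = 21. Then 21³ = 9261 ≡ 18 (mod 39), yet 21 ≡ 8 (mod 13), not 1.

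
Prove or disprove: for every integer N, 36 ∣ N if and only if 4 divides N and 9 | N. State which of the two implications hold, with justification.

(→) If 36 ∣ N, write N = 36q. Since 36 = 9·4, N = 4·(9q), so 4 ∣ N; and since 36 = 4·9, N = 9·(4q), so 9 ∣ N.

(←) Suppose 4 ∣ N and 9 ∣ N. Any common multiple of 4 and 9 is a multiple of their lcm; here gcd(4, 9) = 1, so lcm(4, 9) = 4·9 = 36, so 36 ∣ N.

Both directions hold; the statement is true.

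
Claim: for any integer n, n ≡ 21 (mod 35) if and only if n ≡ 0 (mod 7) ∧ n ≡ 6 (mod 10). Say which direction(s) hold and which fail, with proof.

Only the reverse direction holds.

(⇒) This fails: n = 21 gives 21 ≡ 21 (mod 35) but 21 ≡ 1 (mod 10), so the conjunction on the right does not hold.

(⇐) Conversely, if n ≡ 0 (mod 7) and n ≡ 6 (mod 10), then by the Chinese remainder theorem n ≡ 56 (mod 70). Since 56 ≡ 21 (mod 35) and 35 ∣ 70, we get n ≡ 21 (mod 35).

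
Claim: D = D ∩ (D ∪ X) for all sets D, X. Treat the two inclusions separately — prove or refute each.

Forward inclusion. Let x ∈ D. Then either x ∈ D and x ∉ X; or x ∈ D ∩ X. In each case x ∈ D ∩ (D ∪ X), so D ⊆ D ∩ (D ∪ X).

Reverse inclusion. Let x ∈ D ∩ (D ∪ X). Then either x ∈ D and x ∉ X; or x ∈ D ∩ X. In each case x ∈ D, so D ∩ (D ∪ X) ⊆ D.

The two sets are equal.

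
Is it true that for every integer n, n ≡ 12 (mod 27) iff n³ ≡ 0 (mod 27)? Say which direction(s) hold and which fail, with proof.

(⇒) holds; (⇐) fails.

[⇒] Suppose n ≡ 12 (mod 27). Write n = 27j + 12. Then (27j + 12)³ = 19683j³ + 26244j² + 11664j + 1728 = 27(729j³ + 972j² + 432j + 64) + 0, so n³ ≡ 0 (mod 27).

[⇐] This fails: take n = 0. Then 0³ = 0 ≡ 0 (mod 27), yet 0 ≡ 0 (mod 27), not 12.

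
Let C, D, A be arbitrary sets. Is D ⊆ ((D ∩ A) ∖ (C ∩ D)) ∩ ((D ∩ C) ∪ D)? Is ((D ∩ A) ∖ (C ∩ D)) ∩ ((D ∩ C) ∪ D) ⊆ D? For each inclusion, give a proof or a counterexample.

Only the reverse inclusion holds.

(⊆) This inclusion fails. Take C = ∅, D = {1}, A = ∅; then 1 ∈ D but 1 ∉ ((D ∩ A) ∖ (C ∩ D)) ∩ ((D ∩ C) ∪ D).

(⊇) Let x ∈ ((D ∩ A) ∖ (C ∩ D)) ∩ ((D ∩ C) ∪ D). Then x ∈ D ∩ A and x ∉ C, from which x ∈ D.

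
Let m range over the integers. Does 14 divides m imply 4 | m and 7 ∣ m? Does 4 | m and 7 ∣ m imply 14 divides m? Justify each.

[⇐] Suppose 4 ∣ m and 7 ∣ m. Any common multiple of 4 and 7 is a multiple of their lcm; here gcd(4, 7) = 1, so lcm(4, 7) = 4·7 = 28, so 28 ∣ m. Since 14 ∣ 28, it follows that 14 ∣ m.

[⇒] This fails: take m = 14. Certainly 14 ∣ 14, but 4 ∤ 14.

The forward direction fails; the converse holds.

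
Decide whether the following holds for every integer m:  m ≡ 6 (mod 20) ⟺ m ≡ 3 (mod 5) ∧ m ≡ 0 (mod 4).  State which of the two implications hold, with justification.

[⇒] This fails: m = 6 gives 6 ≡ 6 (mod 20) but 6 ≡ 1 (mod 5), so the conjunction on the right does not hold.

[⇐] This fails: m = 8 satisfies both congruences on the right (8 ≡ 3 mod 5 and 8 ≡ 0 mod 4) yet 8 ≡ 8 (mod 20), not 6.

Neither direction holds.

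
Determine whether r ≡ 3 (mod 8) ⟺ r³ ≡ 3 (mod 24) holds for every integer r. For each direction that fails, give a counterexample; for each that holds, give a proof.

Only the reverse direction holds.

(⟹) This fails: take r = 11. Then 11 ≡ 3 (mod 8), but 11³ = 1331 ≡ 11 (mod 24), not 3.

(⟸) Conversely, the residues r modulo 24 with r³ ≡ 3 (mod 24) are exactly {3}, and each is ≡ 3 (mod 8).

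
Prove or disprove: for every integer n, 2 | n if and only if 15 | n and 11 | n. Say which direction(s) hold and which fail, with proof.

(⇒) fails and (⇐) fails.

(⟹) This fails: take n = 2. Certainly 2 ∣ 2, but 15 ∤ 2.

(⟸) This fails: take n = 165. Both 15 ∣ 165 and 11 ∣ 165, yet 165 is not a multiple of 2 (since 165 = 82·2 + 1), so 2 ∤ 165.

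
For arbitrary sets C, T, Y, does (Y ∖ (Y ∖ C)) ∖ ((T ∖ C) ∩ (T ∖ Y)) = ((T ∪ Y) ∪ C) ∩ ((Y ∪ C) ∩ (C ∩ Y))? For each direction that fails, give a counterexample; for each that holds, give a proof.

(⊆) Let x ∈ (Y ∖ (Y ∖ C)) ∖ ((T ∖ C) ∩ (T ∖ Y)). Then either x ∈ C ∩ Y and x ∉ T; or x ∈ C ∩ T ∩ Y. In each case x ∈ ((T ∪ Y) ∪ C) ∩ ((Y ∪ C) ∩ (C ∩ Y)), so (Y ∖ (Y ∖ C)) ∖ ((T ∖ C) ∩ (T ∖ Y)) ⊆ ((T ∪ Y) ∪ C) ∩ ((Y ∪ C) ∩ (C ∩ Y)).

(⊇) Let x ∈ ((T ∪ Y) ∪ C) ∩ ((Y ∪ C) ∩ (C ∩ Y)). Then either x ∈ C ∩ Y and x ∉ T; or x ∈ C ∩ T ∩ Y. In each case x ∈ (Y ∖ (Y ∖ C)) ∖ ((T ∖ C) ∩ (T ∖ Y)), so ((T ∪ Y) ∪ C) ∩ ((Y ∪ C) ∩ (C ∩ Y)) ⊆ (Y ∖ (Y ∖ C)) ∖ ((T ∖ C) ∩ (T ∖ Y)).

Both inclusions hold.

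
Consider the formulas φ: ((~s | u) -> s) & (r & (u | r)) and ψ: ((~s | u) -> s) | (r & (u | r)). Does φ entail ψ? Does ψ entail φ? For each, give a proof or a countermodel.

(→) Assume the antecedent. If r is true, the consequent reduces to true regardless of the other variables. If r is false, the antecedent cannot hold. Either way the consequent holds.

(←) This fails. Under r = T, u = F, s = F, the left side is false but the right side is true.

(⇒) holds; (⇐) fails.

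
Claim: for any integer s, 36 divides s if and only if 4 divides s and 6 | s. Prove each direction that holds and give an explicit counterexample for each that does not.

(⇒) holds; (⇐) fails.

(→) If 36 ∣ s, write s = 36q. Since 36 = 9·4, s = 4·(9q), so 4 ∣ s; and since 36 = 6·6, s = 6·(6q), so 6 ∣ s.

(←) This fails: take s = 12. Both 4 ∣ 12 and 6 ∣ 12, yet 12 is not a multiple of 36 (since 12 = 0·36 + 12), so 36 ∤ 12.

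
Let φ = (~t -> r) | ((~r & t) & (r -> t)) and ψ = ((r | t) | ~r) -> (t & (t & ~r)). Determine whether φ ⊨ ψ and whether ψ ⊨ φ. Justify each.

(⇒) fails; (⇐) holds.

(←) Assume the antecedent. If t is true, the consequent reduces to true regardless of the other variables. If t is false, the antecedent cannot hold. Either way the consequent holds.

(→) This fails. Under t = F, r = T, the left side is true but the right side is false.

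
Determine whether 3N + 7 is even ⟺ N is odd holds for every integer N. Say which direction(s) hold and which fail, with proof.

Both directions hold.

(⟸) Suppose N is odd; write N = 2j + 1. Then 3N + 7 = 3·(2j + 1) + 7 = 2·3j + 10, which is even.

(⟹) Suppose 3N + 7 is even. Since 3 is odd, 3N and N have the same parity, so 3N + 7 ≡ N + 7 (mod 2). As 7 is odd, 3N + 7 is even exactly when N is odd. Thus N is odd.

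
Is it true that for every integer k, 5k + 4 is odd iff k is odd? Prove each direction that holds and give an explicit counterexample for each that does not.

Both directions hold; the statement is true.

[⇒] Suppose 5k + 4 is odd. Since 5 is odd, 5k and k have the same parity, so 5k + 4 ≡ k + 4 (mod 2). As 4 is even, 5k + 4 is odd exactly when k is odd. Thus k is odd.

[⇐] Conversely, suppose k is odd; write k = 2j + 1. Then 5k + 4 = 5·(2j + 1) + 4 = 2·5j + 9, which is odd.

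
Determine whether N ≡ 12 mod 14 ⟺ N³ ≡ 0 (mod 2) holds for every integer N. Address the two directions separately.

(⟹) Suppose N ≡ 12 (mod 14). Then N³ ≡ 12³ = 1728 (mod 14), and since 2 ∣ 14, also N³ ≡ 0 (mod 2).

(⟸) This fails: take N = 0. Then 0³ = 0 ≡ 0 (mod 2), yet 0 ≡ 0 (mod 14), not 12.

The forward direction holds; the converse fails.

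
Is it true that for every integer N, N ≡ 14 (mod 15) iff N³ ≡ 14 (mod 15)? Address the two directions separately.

Both implications hold.

Converse. Suppose N³ ≡ 14 (mod 15). The only residue r in {0, …, 14} with r³ ≡ 14 (mod 15) is r = 14, so N ≡ 14 (mod 15).

Forward direction. Suppose N ≡ 14 (mod 15). Write N = 15j + 14. Then (15j + 14)³ = 3375j³ + 9450j² + 8820j + 2744 = 15(225j³ + 630j² + 588j + 182) + 14, so N³ ≡ 14 (mod 15).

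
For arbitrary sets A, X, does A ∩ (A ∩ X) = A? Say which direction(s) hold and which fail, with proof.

Forward inclusion. Let x ∈ A ∩ (A ∩ X). Then x ∈ A ∩ X, from which x ∈ A.

Reverse inclusion. This inclusion fails. Take A = {1}, X = ∅; then 1 ∈ A but 1 ∉ A ∩ (A ∩ X).

Only the forward inclusion holds.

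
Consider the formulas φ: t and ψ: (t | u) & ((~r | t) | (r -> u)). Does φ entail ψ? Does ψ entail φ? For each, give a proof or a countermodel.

Converse. This fails. Under r = F, t = F, u = T, the left side is false but the right side is true.

Forward direction. Assume the antecedent. If r is true, the antecedent forces (r = T, t = T, u = F) or (r = T, t = T, u = T), and the consequent holds there. If r is false, the antecedent forces (r = F, t = T, u = F) or (r = F, t = T, u = T), and the consequent holds there. Either way the consequent holds.

(⇒) holds; (⇐) fails.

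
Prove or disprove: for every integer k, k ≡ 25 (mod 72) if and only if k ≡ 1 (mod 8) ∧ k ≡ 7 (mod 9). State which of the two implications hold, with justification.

Converse. If k ≡ 1 (mod 8) and k ≡ 7 (mod 9), then by the Chinese remainder theorem k ≡ 25 (mod 72). This is exactly k ≡ 25 (mod 72).

Forward direction. Suppose k ≡ 25 (mod 72); write k = 72j + 25. Since 8 ∣ 72, reducing mod 8 gives k ≡ 25 ≡ 1 (mod 8); since 9 ∣ 72, reducing mod 9 gives k ≡ 25 ≡ 7 (mod 9).

Both directions hold; the statement is true.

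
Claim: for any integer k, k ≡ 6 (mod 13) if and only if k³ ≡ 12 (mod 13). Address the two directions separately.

(⟹) This fails: take k = 6. Then 6 ≡ 6 (mod 13), but 6³ = 216 ≡ 8 (mod 13), not 12.

(⟸) This fails: take k = 4. Then 4³ = 64 ≡ 12 (mod 13), yet 4 ≡ 4 (mod 13), not 6.

Neither direction holds.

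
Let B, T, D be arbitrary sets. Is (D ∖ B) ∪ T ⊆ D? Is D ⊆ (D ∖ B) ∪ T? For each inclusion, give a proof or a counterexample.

Forward inclusion. This inclusion fails. Take B = ∅, T = {1}, D = ∅; then 1 ∈ (D ∖ B) ∪ T but 1 ∉ D.

Reverse inclusion. This inclusion fails. Take B = {1}, T = ∅, D = {1}; then 1 ∈ D but 1 ∉ (D ∖ B) ∪ T.

Neither inclusion holds.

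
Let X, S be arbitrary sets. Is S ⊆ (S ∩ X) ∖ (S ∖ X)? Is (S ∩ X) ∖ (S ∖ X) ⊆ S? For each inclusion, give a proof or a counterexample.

Only the reverse inclusion holds.

(⟹) This inclusion fails. Take X = ∅, S = {1}; then 1 ∈ S but 1 ∉ (S ∩ X) ∖ (S ∖ X).

(⟸) Let x ∈ (S ∩ X) ∖ (S ∖ X). Then x ∈ X ∩ S, from which x ∈ S.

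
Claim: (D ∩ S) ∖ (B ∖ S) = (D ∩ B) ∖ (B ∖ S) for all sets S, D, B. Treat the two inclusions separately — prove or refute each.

(⟹) This inclusion fails. Take S = {1}, D = {1}, B = ∅; then 1 ∈ (D ∩ S) ∖ (B ∖ S) but 1 ∉ (D ∩ B) ∖ (B ∖ S).

(⟸) Let x ∈ (D ∩ B) ∖ (B ∖ S). Then x ∈ S ∩ D ∩ B, from which x ∈ (D ∩ S) ∖ (B ∖ S).

(⊆) fails; (⊇) holds.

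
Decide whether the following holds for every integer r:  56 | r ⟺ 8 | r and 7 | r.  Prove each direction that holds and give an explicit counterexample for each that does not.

(→) If 56 ∣ r, write r = 56q. Since 56 = 7·8, r = 8·(7q), so 8 ∣ r; and since 56 = 8·7, r = 7·(8q), so 7 ∣ r.

(←) Suppose 8 ∣ r and 7 ∣ r. Any common multiple of 8 and 7 is a multiple of their lcm; here gcd(8, 7) = 1, so lcm(8, 7) = 8·7 = 56, so 56 ∣ r.

Both implications hold.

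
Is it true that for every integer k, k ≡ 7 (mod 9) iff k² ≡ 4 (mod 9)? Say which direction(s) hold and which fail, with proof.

Not equivalent: only (⇒) holds.

[⇒] Suppose k ≡ 7 (mod 9). Write k = 9j + 7. Then (9j + 7)² = 81j² + 126j + 49 = 9(9j² + 14j + 5) + 4, so k² ≡ 4 (mod 9).

[⇐] This fails: take k = 2. Then 2² = 4 ≡ 4 (mod 9), yet 2 ≡ 2 (mod 9), not 7.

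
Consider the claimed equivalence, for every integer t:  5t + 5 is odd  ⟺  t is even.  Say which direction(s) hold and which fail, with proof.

(→) Suppose 5t + 5 is odd. Since 5 is odd, 5t and t have the same parity, so 5t + 5 ≡ t + 5 (mod 2). As 5 is odd, 5t + 5 is odd exactly when t is even. Thus t is even.

(←) Conversely, suppose t is even; write t = 2j. Then 5t + 5 = 5·(2j) + 5 = 2·5j + 5, which is odd.

Both implications hold.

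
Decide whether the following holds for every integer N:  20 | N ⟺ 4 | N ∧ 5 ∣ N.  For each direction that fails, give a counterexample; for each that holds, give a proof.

[⇒] If 20 ∣ N, write N = 20q. Since 20 = 5·4, N = 4·(5q), so 4 ∣ N; and since 20 = 4·5, N = 5·(4q), so 5 ∣ N.

[⇐] Suppose 4 ∣ N and 5 ∣ N. Any common multiple of 4 and 5 is a multiple of their lcm; here gcd(4, 5) = 1, so lcm(4, 5) = 4·5 = 20, so 20 ∣ N.

The biconditional holds.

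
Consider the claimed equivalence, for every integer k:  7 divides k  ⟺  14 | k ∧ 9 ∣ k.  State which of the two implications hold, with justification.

[⇒] This fails: take k = 7. Certainly 7 ∣ 7, but 14 ∤ 7.

[⇐] Suppose 14 ∣ k and 9 ∣ k. Any common multiple of 14 and 9 is a multiple of their lcm; here gcd(14, 9) = 1, so lcm(14, 9) = 14·9 = 126, so 126 ∣ k. Since 7 ∣ 126, it follows that 7 ∣ k.

(⇒) fails; (⇐) holds.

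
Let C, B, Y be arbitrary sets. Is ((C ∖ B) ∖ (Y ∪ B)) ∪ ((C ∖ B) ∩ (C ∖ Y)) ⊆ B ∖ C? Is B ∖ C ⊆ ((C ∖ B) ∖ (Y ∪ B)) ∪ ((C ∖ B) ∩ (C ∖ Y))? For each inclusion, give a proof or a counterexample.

Neither inclusion holds.

Forward inclusion. This inclusion fails. Take C = {1}, B = ∅, Y = ∅; then 1 ∈ ((C ∖ B) ∖ (Y ∪ B)) ∪ ((C ∖ B) ∩ (C ∖ Y)) but 1 ∉ B ∖ C.

Reverse inclusion. This inclusion fails. Take C = ∅, B = {1}, Y = ∅; then 1 ∈ B ∖ C but 1 ∉ ((C ∖ B) ∖ (Y ∪ B)) ∪ ((C ∖ B) ∩ (C ∖ Y)).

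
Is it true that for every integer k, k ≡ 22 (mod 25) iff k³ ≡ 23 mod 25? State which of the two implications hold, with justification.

Forward direction. Suppose k ≡ 22 (mod 25). Write k = 25j + 22. Then (25j + 22)³ = 15625j³ + 41250j² + 36300j + 10648 = 25(625j³ + 1650j² + 1452j + 425) + 23, so k³ ≡ 23 (mod 25).

Converse. Suppose k³ ≡ 23 (mod 25). The only residue r in {0, …, 24} with r³ ≡ 23 (mod 25) is r = 22, so k ≡ 22 (mod 25).

Both directions hold.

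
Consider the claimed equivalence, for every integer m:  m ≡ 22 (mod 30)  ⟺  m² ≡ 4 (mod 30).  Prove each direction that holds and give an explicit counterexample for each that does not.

Only the forward implication holds.

(→) Suppose m ≡ 22 (mod 30). Write m = 30j + 22. Then (30j + 22)² = 900j² + 1320j + 484 = 30(30j² + 44j + 16) + 4, so m² ≡ 4 (mod 30).

(←) This fails: take m = 2. Then 2² = 4 ≡ 4 (mod 30), yet 2 ≡ 2 (mod 30), not 22.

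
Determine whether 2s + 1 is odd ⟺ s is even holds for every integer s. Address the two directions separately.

Only the converse holds.

(⇒) This fails: take s = 7. Then 2s + 1 = 15, which is odd, yet s = 7 is odd, not even.

(⇐) Suppose s is even. Since 2 is even, 2s is even for every s, so 2s + 1 has the same parity as 1, which is odd. Hence 2s + 1 is odd.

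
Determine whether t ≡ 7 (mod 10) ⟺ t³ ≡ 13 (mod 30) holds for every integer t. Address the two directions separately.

[⇒] This fails: take t = 17. Then 17 ≡ 7 (mod 10), but 17³ = 4913 ≡ 23 (mod 30), not 13.

[⇐] Conversely, the residues r modulo 30 with r³ ≡ 13 (mod 30) are exactly {7}, and each is ≡ 7 (mod 10).

Only the converse holds.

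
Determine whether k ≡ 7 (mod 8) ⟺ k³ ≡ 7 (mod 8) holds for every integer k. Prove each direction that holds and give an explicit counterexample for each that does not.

(→) Suppose k ≡ 7 (mod 8). Write k = 8j + 7. Then (8j + 7)³ = 512j³ + 1344j² + 1176j + 343 = 8(64j³ + 168j² + 147j + 42) + 7, so k³ ≡ 7 (mod 8).

(←) For the converse, argue contrapositively. If k ≢ 7 (mod 8), then k is congruent to one of 0, 1, 2, 3, 4, 5, 6 modulo 8, and these give k³ ≡ 0, 1, 0, 3, 0, 5, 0 respectively — never 7.

Both implications hold.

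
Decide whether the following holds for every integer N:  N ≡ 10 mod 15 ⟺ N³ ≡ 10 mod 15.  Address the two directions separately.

Forward direction. Suppose N ≡ 10 mod 15. Write N = 15j + 10. Then (15j + 10)³ = 3375j³ + 6750j² + 4500j + 1000 = 15(225j³ + 450j² + 300j + 66) + 10, so N³ ≡ 10 (mod 15).

Converse. Suppose N³ ≡ 10 (mod 15). The only residue r in {0, …, 14} with r³ ≡ 10 (mod 15) is r = 10, so N ≡ 10 (mod 15).

Equivalent; both directions hold.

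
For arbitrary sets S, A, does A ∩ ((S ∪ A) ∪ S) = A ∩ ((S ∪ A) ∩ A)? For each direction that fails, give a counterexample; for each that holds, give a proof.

(⟸) Let x ∈ A ∩ ((S ∪ A) ∩ A). Then either x ∈ A and x ∉ S; or x ∈ S ∩ A. In each case x ∈ A ∩ ((S ∪ A) ∪ S), so A ∩ ((S ∪ A) ∩ A) ⊆ A ∩ ((S ∪ A) ∪ S).

(⟹) Let x ∈ A ∩ ((S ∪ A) ∪ S). Then either x ∈ A and x ∉ S; or x ∈ S ∩ A. In each case x ∈ A ∩ ((S ∪ A) ∩ A), so A ∩ ((S ∪ A) ∪ S) ⊆ A ∩ ((S ∪ A) ∩ A).

Both inclusions hold; the sets are equal.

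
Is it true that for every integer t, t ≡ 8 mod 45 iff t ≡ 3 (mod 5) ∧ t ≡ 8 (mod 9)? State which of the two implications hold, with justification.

(⟹) Suppose t ≡ 8 (mod 45); write t = 45j + 8. Since 5 ∣ 45, reducing mod 5 gives t ≡ 8 ≡ 3 (mod 5); since 9 ∣ 45, reducing mod 9 gives t ≡ 8 (mod 9).

(⟸) Conversely, if t ≡ 3 (mod 5) and t ≡ 8 (mod 9), then by the Chinese remainder theorem t ≡ 8 (mod 45). This is exactly t ≡ 8 (mod 45).

Equivalent; both directions hold.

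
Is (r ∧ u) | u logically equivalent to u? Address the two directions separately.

The biconditional holds.

(⇐) Assume the antecedent. If u is true, (r ∧ u) | u reduces to true regardless of the other variables. If u is false, the antecedent cannot hold. Either way (r ∧ u) | u holds.

(⇒) Assume the antecedent. If u is true, u reduces to true regardless of the other variables. If u is false, the antecedent cannot hold. Either way u holds.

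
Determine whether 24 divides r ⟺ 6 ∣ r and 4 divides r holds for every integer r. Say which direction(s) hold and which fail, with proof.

[⇒] If 24 ∣ r, write r = 24q. Since 24 = 4·6, r = 6·(4q), so 6 ∣ r; and since 24 = 6·4, r = 4·(6q), so 4 ∣ r.

[⇐] This fails: take r = 12. Both 6 ∣ 12 and 4 ∣ 12, yet 12 is not a multiple of 24 (since 12 = 0·24 + 12), so 24 ∤ 12.

(⇒) holds; (⇐) fails.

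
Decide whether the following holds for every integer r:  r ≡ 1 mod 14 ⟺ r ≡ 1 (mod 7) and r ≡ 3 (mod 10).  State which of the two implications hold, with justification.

The forward direction fails; the converse holds.

(⇒) This fails: r = 1 gives 1 ≡ 1 (mod 14) but 1 ≡ 1 (mod 10), so the conjunction on the right does not hold.

(⇐) Conversely, if r ≡ 1 (mod 7) and r ≡ 3 (mod 10), then by the Chinese remainder theorem r ≡ 43 (mod 70). Since 43 ≡ 1 (mod 14) and 14 ∣ 70, we get r ≡ 1 (mod 14).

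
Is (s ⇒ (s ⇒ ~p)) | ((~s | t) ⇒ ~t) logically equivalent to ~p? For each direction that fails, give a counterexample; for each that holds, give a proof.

Only the reverse direction holds.

(⟹) This fails. Under p = T, s = F, t = F, the left side is true but the right side is false.

(⟸) Assume the antecedent. If p is true, the antecedent cannot hold. If p is false, the consequent reduces to true regardless of the other variables. Either way the consequent holds.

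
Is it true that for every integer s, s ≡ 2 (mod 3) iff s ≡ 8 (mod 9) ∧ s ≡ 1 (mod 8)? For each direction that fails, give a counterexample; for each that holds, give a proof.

Forward direction. This fails: s = 2 gives 2 ≡ 2 (mod 3) but 2 ≡ 2 (mod 9), so the conjunction on the right does not hold.

Converse. If s ≡ 8 (mod 9) and s ≡ 1 (mod 8), then by the Chinese remainder theorem s ≡ 17 (mod 72). Since 17 ≡ 2 (mod 3) and 3 ∣ 72, we get s ≡ 2 (mod 3).

Not equivalent: only (⇐) holds.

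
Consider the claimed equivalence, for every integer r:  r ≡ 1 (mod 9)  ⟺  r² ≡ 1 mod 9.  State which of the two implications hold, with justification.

(⟹) Suppose r ≡ 1 (mod 9). Write r = 9j + 1. Then (9j + 1)² = 81j² + 18j + 1 = 9(9j² + 2j) + 1, so r² ≡ 1 (mod 9).

(⟸) This fails: take r = 8. Then 8² = 64 ≡ 1 (mod 9), yet 8 ≡ 8 (mod 9), not 1.

The forward direction holds; the converse fails.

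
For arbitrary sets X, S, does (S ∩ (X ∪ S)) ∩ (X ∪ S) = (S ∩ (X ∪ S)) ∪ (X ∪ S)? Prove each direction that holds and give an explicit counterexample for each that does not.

Forward inclusion. Let x ∈ (S ∩ (X ∪ S)) ∩ (X ∪ S). Then either x ∈ S and x ∉ X; or x ∈ X ∩ S. In each case x ∈ (S ∩ (X ∪ S)) ∪ (X ∪ S), so (S ∩ (X ∪ S)) ∩ (X ∪ S) ⊆ (S ∩ (X ∪ S)) ∪ (X ∪ S).

Reverse inclusion. This inclusion fails. Take X = {1}, S = ∅; then 1 ∈ (S ∩ (X ∪ S)) ∪ (X ∪ S) but 1 ∉ (S ∩ (X ∪ S)) ∩ (X ∪ S).

(⊆) holds; (⊇) fails.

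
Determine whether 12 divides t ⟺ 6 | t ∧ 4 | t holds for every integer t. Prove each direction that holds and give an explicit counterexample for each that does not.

[⇒] If 12 ∣ t, write t = 12q. Since 12 = 2·6, t = 6·(2q), so 6 ∣ t; and since 12 = 3·4, t = 4·(3q), so 4 ∣ t.

[⇐] Suppose 6 ∣ t and 4 ∣ t. Any common multiple of 6 and 4 is a multiple of their lcm; here lcm(6, 4) = 6·4/gcd(6, 4) = 24/2 = 12, so 12 ∣ t.

Both implications hold.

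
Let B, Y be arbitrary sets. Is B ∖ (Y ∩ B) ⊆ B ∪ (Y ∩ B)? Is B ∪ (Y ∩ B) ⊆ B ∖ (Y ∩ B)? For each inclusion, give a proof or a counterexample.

(⊆) holds; (⊇) fails.

Forward inclusion. Let x ∈ B ∖ (Y ∩ B). Then x ∈ B and x ∉ Y, from which x ∈ B ∪ (Y ∩ B).

Reverse inclusion. This inclusion fails. Take B = {1}, Y = {1}; then 1 ∈ B ∪ (Y ∩ B) but 1 ∉ B ∖ (Y ∩ B).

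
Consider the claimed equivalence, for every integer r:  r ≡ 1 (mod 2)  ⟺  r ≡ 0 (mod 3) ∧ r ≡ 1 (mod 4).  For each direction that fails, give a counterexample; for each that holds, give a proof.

Not equivalent: only (⇐) holds.

Forward direction. This fails: r = 1 gives 1 ≡ 1 (mod 2) but 1 ≡ 1 (mod 3), so the conjunction on the right does not hold.

Converse. If r ≡ 0 (mod 3) and r ≡ 1 (mod 4), then by the Chinese remainder theorem r ≡ 9 (mod 12). Since 9 ≡ 1 (mod 2) and 2 ∣ 12, we get r ≡ 1 (mod 2).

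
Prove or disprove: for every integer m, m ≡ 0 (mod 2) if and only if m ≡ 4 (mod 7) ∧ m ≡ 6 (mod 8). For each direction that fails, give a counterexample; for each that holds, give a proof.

Converse. If m ≡ 4 (mod 7) and m ≡ 6 (mod 8), then by the Chinese remainder theorem m ≡ 46 (mod 56). Since 46 ≡ 0 (mod 2) and 2 ∣ 56, we get m ≡ 0 (mod 2).

Forward direction. This fails: m = 0 gives 0 ≡ 0 (mod 2) but 0 ≡ 0 (mod 7), so the conjunction on the right does not hold.

Only the reverse direction holds.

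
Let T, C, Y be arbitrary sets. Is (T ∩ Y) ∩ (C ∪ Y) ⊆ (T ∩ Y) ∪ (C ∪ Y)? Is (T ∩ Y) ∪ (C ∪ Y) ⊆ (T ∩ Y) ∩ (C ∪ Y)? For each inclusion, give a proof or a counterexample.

Reverse inclusion. This inclusion fails. Take T = ∅, C = {1}, Y = ∅; then 1 ∈ (T ∩ Y) ∪ (C ∪ Y) but 1 ∉ (T ∩ Y) ∩ (C ∪ Y).

Forward inclusion. Let x ∈ (T ∩ Y) ∩ (C ∪ Y). Then either x ∈ T ∩ Y and x ∉ C; or x ∈ T ∩ C ∩ Y. In each case x ∈ (T ∩ Y) ∪ (C ∪ Y), so (T ∩ Y) ∩ (C ∪ Y) ⊆ (T ∩ Y) ∪ (C ∪ Y).

The sets are not equal: only the forward inclusion holds.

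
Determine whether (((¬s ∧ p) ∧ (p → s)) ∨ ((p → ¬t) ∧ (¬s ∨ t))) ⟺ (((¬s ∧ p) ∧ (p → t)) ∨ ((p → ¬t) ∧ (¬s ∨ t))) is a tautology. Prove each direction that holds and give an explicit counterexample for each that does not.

(⇒) holds; (⇐) fails.

(⇒) Assume the antecedent. If s is true, the antecedent forces (s = T, t = T, p = F), and the consequent holds there. If s is false, the consequent reduces to true regardless of the other variables. Either way the consequent holds.

(⇐) This fails. Under s = F, t = T, p = T, the left side is false but the right side is true.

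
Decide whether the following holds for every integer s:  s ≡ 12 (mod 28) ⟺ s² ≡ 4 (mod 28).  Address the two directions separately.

[⇒] Suppose s ≡ 12 (mod 28). Write s = 28j + 12. Then (28j + 12)² = 784j² + 672j + 144 = 28(28j² + 24j + 5) + 4, so s² ≡ 4 (mod 28).

[⇐] This fails: take s = 2. Then 2² = 4 ≡ 4 (mod 28), yet 2 ≡ 2 (mod 28), not 12.

Only the forward implication holds.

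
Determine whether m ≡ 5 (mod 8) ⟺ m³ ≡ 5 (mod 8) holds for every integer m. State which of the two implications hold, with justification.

Both implications hold.

(→) Suppose m ≡ 5 (mod 8). Write m = 8j + 5. Then (8j + 5)³ = 512j³ + 960j² + 600j + 125 = 8(64j³ + 120j² + 75j + 15) + 5, so m³ ≡ 5 (mod 8).

(←) Conversely, suppose m³ ≡ 5 (mod 8). The only residue r in {0, …, 7} with r³ ≡ 5 (mod 8) is r = 5, so m ≡ 5 (mod 8).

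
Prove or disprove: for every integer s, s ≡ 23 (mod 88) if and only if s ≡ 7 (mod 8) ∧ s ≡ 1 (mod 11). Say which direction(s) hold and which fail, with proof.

Both implications hold.

(→) Suppose s ≡ 23 (mod 88); write s = 88j + 23. Since 8 ∣ 88, reducing mod 8 gives s ≡ 23 ≡ 7 (mod 8); since 11 ∣ 88, reducing mod 11 gives s ≡ 23 ≡ 1 (mod 11).

(←) Conversely, if s ≡ 7 (mod 8) and s ≡ 1 (mod 11), then by the Chinese remainder theorem s ≡ 23 (mod 88). This is exactly s ≡ 23 (mod 88).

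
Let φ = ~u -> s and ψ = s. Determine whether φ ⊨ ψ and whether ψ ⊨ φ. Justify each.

(⇒) fails; (⇐) holds.

(→) This fails. Under s = F, u = T, the left side is true but the right side is false.

(←) Assume the antecedent. If s is true, ~u -> s reduces to true regardless of the other variables. If s is false, the antecedent cannot hold. Either way ~u -> s holds.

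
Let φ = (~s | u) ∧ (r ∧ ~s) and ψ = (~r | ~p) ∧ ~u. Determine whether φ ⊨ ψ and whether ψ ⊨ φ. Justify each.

[⇒] This fails. Under s = F, u = T, p = F, r = T, the left side is true but the right side is false.

[⇐] This fails. Under s = F, u = F, p = F, r = F, the left side is false but the right side is true.

Both directions fail.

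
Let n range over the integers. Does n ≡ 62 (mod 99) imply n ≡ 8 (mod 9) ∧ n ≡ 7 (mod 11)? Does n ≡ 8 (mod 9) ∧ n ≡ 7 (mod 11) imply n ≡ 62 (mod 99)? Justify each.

Both implications hold.

[⇒] Suppose n ≡ 62 (mod 99); write n = 99j + 62. Since 9 ∣ 99, reducing mod 9 gives n ≡ 62 ≡ 8 (mod 9); since 11 ∣ 99, reducing mod 11 gives n ≡ 62 ≡ 7 (mod 11).

[⇐] Conversely, if n ≡ 8 (mod 9) and n ≡ 7 (mod 11), then by the Chinese remainder theorem n ≡ 62 (mod 99). This is exactly n ≡ 62 (mod 99).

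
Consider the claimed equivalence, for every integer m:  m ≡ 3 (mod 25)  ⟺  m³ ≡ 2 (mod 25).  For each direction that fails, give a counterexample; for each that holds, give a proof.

[⇒] Suppose m ≡ 3 (mod 25). Write m = 25j + 3. Then (25j + 3)³ = 15625j³ + 5625j² + 675j + 27 = 25(625j³ + 225j² + 27j + 1) + 2, so m³ ≡ 2 (mod 25).

[⇐] Conversely, suppose m³ ≡ 2 (mod 25). The only residue r in {0, …, 24} with r³ ≡ 2 (mod 25) is r = 3, so m ≡ 3 (mod 25).

Both implications hold.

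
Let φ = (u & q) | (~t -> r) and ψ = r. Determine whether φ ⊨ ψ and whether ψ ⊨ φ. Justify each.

Forward direction. This fails. Under q = T, r = F, u = T, t = F, the left side is true but the right side is false.

Converse. Assume the antecedent. If r is true, (u & q) | (~t -> r) reduces to true regardless of the other variables. If r is false, the antecedent cannot hold. Either way (u & q) | (~t -> r) holds.

Only the converse holds.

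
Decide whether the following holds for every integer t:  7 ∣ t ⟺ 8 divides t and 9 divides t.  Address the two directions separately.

(⇒) This fails: take t = 7. Certainly 7 ∣ 7, but 8 ∤ 7.

(⇐) This fails: take t = 72. Both 8 ∣ 72 and 9 ∣ 72, yet 72 is not a multiple of 7 (since 72 = 10·7 + 2), so 7 ∤ 72.

Both directions fail.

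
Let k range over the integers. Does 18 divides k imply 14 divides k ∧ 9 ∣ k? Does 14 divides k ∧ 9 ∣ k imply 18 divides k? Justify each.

Only the reverse direction holds.

[⇒] This fails: take k = 18. Certainly 18 ∣ 18, but 14 ∤ 18.

[⇐] Suppose 14 ∣ k and 9 ∣ k. Any common multiple of 14 and 9 is a multiple of their lcm; here gcd(14, 9) = 1, so lcm(14, 9) = 14·9 = 126, so 126 ∣ k. Since 18 ∣ 126, it follows that 18 ∣ k.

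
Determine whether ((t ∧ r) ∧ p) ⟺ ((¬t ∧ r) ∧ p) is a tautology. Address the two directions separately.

[⇒] This fails. Under r = T, p = T, t = T, the left side is true but the right side is false.

[⇐] This fails. Under r = T, p = T, t = F, the left side is false but the right side is true.

Both directions fail.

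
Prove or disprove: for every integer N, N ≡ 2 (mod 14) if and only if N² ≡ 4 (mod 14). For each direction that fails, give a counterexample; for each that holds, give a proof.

(→) Suppose N ≡ 2 (mod 14). Write N = 14j + 2. Then (14j + 2)² = 196j² + 56j + 4 = 14(14j² + 4j) + 4, so N² ≡ 4 (mod 14).

(←) This fails: take N = 12. Then 12² = 144 ≡ 4 (mod 14), yet 12 ≡ 12 (mod 14), not 2.

Only the forward implication holds.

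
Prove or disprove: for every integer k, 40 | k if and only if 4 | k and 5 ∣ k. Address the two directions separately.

Only the forward implication holds.

(⇒) If 40 ∣ k, write k = 40q. Since 40 = 10·4, k = 4·(10q), so 4 ∣ k; and since 40 = 8·5, k = 5·(8q), so 5 ∣ k.

(⇐) This fails: take k = 20. Both 4 ∣ 20 and 5 ∣ 20, yet 20 is not a multiple of 40 (since 20 = 0·40 + 20), so 40 ∤ 20.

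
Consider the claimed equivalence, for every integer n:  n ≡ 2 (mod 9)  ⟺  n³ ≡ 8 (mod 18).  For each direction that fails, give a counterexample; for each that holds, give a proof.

Forward direction. This fails: take n = 11. Then 11 ≡ 2 (mod 9), but 11³ = 1331 ≡ 17 (mod 18), not 8.

Converse. This fails: take n = 8. Then 8³ = 512 ≡ 8 (mod 18), yet 8 ≡ 8 (mod 9), not 2.

Both directions fail.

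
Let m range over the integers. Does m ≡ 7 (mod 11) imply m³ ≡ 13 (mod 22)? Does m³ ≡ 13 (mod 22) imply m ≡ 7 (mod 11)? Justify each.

Only the converse holds.

Forward direction. This fails: take m = 18. Then 18 ≡ 7 (mod 11), but 18³ = 5832 ≡ 2 (mod 22), not 13.

Converse. The residues r modulo 22 with r³ ≡ 13 (mod 22) are exactly {7}, and each is ≡ 7 (mod 11).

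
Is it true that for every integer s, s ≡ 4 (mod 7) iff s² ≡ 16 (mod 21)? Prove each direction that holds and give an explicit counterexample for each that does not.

(⇒) This fails: take s = 18. Then 18 ≡ 4 (mod 7), but 18² = 324 ≡ 9 (mod 21), not 16.

(⇐) This fails: take s = 10. Then 10² = 100 ≡ 16 (mod 21), yet 10 ≡ 3 (mod 7), not 4.

Neither direction holds.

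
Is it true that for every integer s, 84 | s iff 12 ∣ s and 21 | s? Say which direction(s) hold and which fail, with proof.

(⟹) If 84 ∣ s, write s = 84q. Since 84 = 7·12, s = 12·(7q), so 12 ∣ s; and since 84 = 4·21, s = 21·(4q), so 21 ∣ s.

(⟸) Suppose 12 ∣ s and 21 ∣ s. Any common multiple of 12 and 21 is a multiple of their lcm; here lcm(12, 21) = 12·21/gcd(12, 21) = 252/3 = 84, so 84 ∣ s.

Both directions hold.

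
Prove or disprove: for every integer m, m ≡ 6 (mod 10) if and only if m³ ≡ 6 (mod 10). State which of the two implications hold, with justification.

(←) Suppose m³ ≡ 6 (mod 10). The only residue r in {0, …, 9} with r³ ≡ 6 (mod 10) is r = 6, so m ≡ 6 (mod 10).

(→) Suppose m ≡ 6 (mod 10). Write m = 10j + 6. Then (10j + 6)³ = 1000j³ + 1800j² + 1080j + 216 = 10(100j³ + 180j² + 108j + 21) + 6, so m³ ≡ 6 (mod 10).

Both implications hold.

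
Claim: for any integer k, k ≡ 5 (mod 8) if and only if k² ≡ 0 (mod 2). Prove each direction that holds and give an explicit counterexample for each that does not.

(⇒) fails and (⇐) fails.

(⟹) This fails: take k = 5. Then 5 ≡ 5 (mod 8), but 5² = 25 ≡ 1 (mod 2), not 0.

(⟸) This fails: take k = 0. Then 0² = 0 ≡ 0 (mod 2), yet 0 ≡ 0 (mod 8), not 5.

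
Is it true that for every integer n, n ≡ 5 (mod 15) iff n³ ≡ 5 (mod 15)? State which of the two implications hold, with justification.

(⇒) Suppose n ≡ 5 (mod 15). Write n = 15j + 5. Then (15j + 5)³ = 3375j³ + 3375j² + 1125j + 125 = 15(225j³ + 225j² + 75j + 8) + 5, so n³ ≡ 5 (mod 15).

(⇐) Conversely, suppose n³ ≡ 5 (mod 15). The only residue r in {0, …, 14} with r³ ≡ 5 (mod 15) is r = 5, so n ≡ 5 (mod 15).

Both implications hold.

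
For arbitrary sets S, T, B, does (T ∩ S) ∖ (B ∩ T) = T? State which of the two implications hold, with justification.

(⊆) holds; (⊇) fails.

Reverse inclusion. This inclusion fails. Take S = ∅, T = {1}, B = ∅; then 1 ∈ T but 1 ∉ (T ∩ S) ∖ (B ∩ T).

Forward inclusion. Let x ∈ (T ∩ S) ∖ (B ∩ T). Then x ∈ S ∩ T and x ∉ B, from which x ∈ T.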